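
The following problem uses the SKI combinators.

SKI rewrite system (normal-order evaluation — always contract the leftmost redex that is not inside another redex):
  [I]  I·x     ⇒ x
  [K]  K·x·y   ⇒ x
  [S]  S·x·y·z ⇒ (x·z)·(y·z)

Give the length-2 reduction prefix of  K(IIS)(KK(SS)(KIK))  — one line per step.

  start: K(IIS)(KK(SS)(KIK))
  [1] IIS
  [2] IS

Answer: after 2 steps: IS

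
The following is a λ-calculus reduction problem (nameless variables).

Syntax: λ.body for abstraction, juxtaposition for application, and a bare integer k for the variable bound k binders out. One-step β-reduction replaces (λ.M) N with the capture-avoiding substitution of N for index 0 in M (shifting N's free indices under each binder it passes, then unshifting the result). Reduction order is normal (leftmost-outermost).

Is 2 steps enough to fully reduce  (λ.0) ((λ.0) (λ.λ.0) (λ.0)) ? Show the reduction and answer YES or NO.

  start: (λ.0) ((λ.0) (λ.λ.0) (λ.0))
  step 1: (λ.0) (λ.λ.0) (λ.0)
  step 2: (λ.λ.0) (λ.0)

Answer: NO — after 2 steps the term is (λ.λ.0) (λ.0), not yet normal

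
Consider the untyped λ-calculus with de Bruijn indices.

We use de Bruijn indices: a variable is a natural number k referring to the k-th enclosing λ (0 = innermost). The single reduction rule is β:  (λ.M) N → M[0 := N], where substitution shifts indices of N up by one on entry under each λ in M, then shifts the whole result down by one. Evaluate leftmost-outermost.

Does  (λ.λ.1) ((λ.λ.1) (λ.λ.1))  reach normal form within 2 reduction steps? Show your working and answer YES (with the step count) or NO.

Answer: YES — reaches normal form λ.λ.λ.λ.1 in 2 ≤ 2 steps

Working:
  start: (λ.λ.1) ((λ.λ.1) (λ.λ.1))
  →1  λ.(λ.λ.1) (λ.λ.1)
  →2  λ.λ.λ.λ.1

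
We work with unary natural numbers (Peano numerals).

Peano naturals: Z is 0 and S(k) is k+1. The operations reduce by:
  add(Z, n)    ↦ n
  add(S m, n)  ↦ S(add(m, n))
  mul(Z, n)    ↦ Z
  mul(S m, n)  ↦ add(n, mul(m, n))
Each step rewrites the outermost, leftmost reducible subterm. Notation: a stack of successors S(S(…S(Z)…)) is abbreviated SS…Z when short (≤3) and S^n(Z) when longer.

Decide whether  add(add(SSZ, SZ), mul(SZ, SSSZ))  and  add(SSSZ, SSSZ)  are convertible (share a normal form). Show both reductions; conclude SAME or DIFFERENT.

Term A:
  start: add(add(SSZ, SZ), mul(SZ, SSSZ))
  [1] add(S(add(SZ, SZ)), mul(SZ, SSSZ))
  [2] S(add(add(SZ, SZ), mul(SZ, SSSZ)))
  [3] S(add(S(add(Z, SZ)), mul(SZ, SSSZ)))
  [4] S(S(add(add(Z, SZ), mul(SZ, SSSZ))))
  [5] S(S(add(SZ, mul(SZ, SSSZ))))
  [6] S(S(S(add(Z, mul(SZ, SSSZ)))))
  [7] S(S(S(mul(SZ, SSSZ))))
  [8] S(S(S(add(SSSZ, mul(Z, SSSZ)))))
  [9] S(S(S(S(add(SSZ, mul(Z, SSSZ))))))
  [10] S(S(S(S(S(add(SZ, mul(Z, SSSZ)))))))
  [11] S(S(S(S(S(S(add(Z, mul(Z, SSSZ))))))))
  [12] S(S(S(S(S(S(mul(Z, SSSZ)))))))
  [13] S^6(Z)

Term B:
  start: add(SSSZ, SSSZ)
  [1] S(add(SSZ, SSSZ))
  [2] S(S(add(SZ, SSSZ)))
  [3] S(S(S(add(Z, SSSZ))))
  [4] S^6(Z)

Answer: SAME — A ⇓ S^6(Z), B ⇓ S^6(Z)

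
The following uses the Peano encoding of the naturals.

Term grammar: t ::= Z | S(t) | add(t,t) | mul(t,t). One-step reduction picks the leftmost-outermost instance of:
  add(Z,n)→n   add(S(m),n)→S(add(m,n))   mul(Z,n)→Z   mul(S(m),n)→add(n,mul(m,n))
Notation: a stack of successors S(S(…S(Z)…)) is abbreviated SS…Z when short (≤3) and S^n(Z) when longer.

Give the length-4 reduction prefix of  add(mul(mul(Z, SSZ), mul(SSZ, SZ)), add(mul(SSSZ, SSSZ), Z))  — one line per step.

Answer: after 4 steps: add(add(SSSZ, mul(SSZ, SSSZ)), Z)

Reduction:
  start: add(mul(mul(Z, SSZ), mul(SSZ, SZ)), add(mul(SSSZ, SSSZ), Z))
  →1  add(mul(Z, mul(SSZ, SZ)), add(mul(SSSZ, SSSZ), Z))
  →2  add(Z, add(mul(SSSZ, SSSZ), Z))
  →3  add(mul(SSSZ, SSSZ), Z)
  →4  add(add(SSSZ, mul(SSZ, SSSZ)), Z)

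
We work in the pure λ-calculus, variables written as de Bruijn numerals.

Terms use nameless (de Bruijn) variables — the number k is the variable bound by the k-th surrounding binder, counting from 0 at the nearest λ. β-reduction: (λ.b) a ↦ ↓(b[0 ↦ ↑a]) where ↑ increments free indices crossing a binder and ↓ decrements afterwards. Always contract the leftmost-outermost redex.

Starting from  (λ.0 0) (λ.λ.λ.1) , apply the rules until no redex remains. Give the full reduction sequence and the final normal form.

  start: (λ.0 0) (λ.λ.λ.1)
  →1  (λ.λ.λ.1) (λ.λ.λ.1)
  →2  λ.λ.1

Answer: normal form = λ.λ.1  (in 2 steps)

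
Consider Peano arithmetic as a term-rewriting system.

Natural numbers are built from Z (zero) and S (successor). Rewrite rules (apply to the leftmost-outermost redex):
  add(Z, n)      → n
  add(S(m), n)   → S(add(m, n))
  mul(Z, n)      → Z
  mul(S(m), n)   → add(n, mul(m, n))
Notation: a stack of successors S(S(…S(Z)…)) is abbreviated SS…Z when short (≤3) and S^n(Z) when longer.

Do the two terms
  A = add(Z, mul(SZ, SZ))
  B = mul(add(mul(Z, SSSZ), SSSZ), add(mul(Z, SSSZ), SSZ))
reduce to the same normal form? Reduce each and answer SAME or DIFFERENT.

Answer: DIFFERENT — A ⇓ SZ, B ⇓ S^6(Z)

Derivation:
Term A:
  start: add(Z, mul(SZ, SZ))
  →1  mul(SZ, SZ)
  →2  add(SZ, mul(Z, SZ))
  →3  S(add(Z, mul(Z, SZ)))
  →4  S(mul(Z, SZ))
  →5  SZ

Term B:
  start: mul(add(mul(Z, SSSZ), SSSZ), add(mul(Z, SSSZ), SSZ))
  →1  mul(add(Z, SSSZ), add(mul(Z, SSSZ), SSZ))
  →2  mul(SSSZ, add(mul(Z, SSSZ), SSZ))
  →3  add(add(mul(Z, SSSZ), SSZ), mul(SSZ, add(mul(Z, SSSZ), SSZ)))
  →4  add(add(Z, SSZ), mul(SSZ, add(mul(Z, SSSZ), SSZ)))
  →5  add(SSZ, mul(SSZ, add(mul(Z, SSSZ), SSZ)))
  →6  S(add(SZ, mul(SSZ, add(mul(Z, SSSZ), SSZ))))
  →7  S(S(add(Z, mul(SSZ, add(mul(Z, SSSZ), SSZ)))))
  →8  S(S(mul(SSZ, add(mul(Z, SSSZ), SSZ))))
  →9  S(S(add(add(mul(Z, SSSZ), SSZ), mul(SZ, add(mul(Z, SSSZ), SSZ)))))
  →10  S(S(add(add(Z, SSZ), mul(SZ, add(mul(Z, SSSZ), SSZ)))))
  →11  S(S(add(SSZ, mul(SZ, add(mul(Z, SSSZ), SSZ)))))
  →12  S(S(S(add(SZ, mul(SZ, add(mul(Z, SSSZ), SSZ))))))
  →13  S(S(S(S(add(Z, mul(SZ, add(mul(Z, SSSZ), SSZ)))))))
  →14  S(S(S(S(mul(SZ, add(mul(Z, SSSZ), SSZ))))))
  →15  S(S(S(S(add(add(mul(Z, SSSZ), SSZ), mul(Z, add(mul(Z, SSSZ), SSZ)))))))
  →16  S(S(S(S(add(add(Z, SSZ), mul(Z, add(mul(Z, SSSZ), SSZ)))))))
  →17  S(S(S(S(add(SSZ, mul(Z, add(mul(Z, SSSZ), SSZ)))))))
  →18  S(S(S(S(S(add(SZ, mul(Z, add(mul(Z, SSSZ), SSZ))))))))
  →19  S(S(S(S(S(S(add(Z, mul(Z, add(mul(Z, SSSZ), SSZ)))))))))
  →20  S(S(S(S(S(S(mul(Z, add(mul(Z, SSSZ), SSZ))))))))
  →21  S^6(Z)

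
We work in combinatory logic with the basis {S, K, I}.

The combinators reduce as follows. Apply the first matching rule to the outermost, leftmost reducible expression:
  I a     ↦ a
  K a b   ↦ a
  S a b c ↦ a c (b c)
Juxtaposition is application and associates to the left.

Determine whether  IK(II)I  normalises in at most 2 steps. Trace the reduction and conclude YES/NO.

  start: IK(II)I
  [1] K(II)I
  [2] II

Answer: NO — after 2 steps the term is II, not yet normal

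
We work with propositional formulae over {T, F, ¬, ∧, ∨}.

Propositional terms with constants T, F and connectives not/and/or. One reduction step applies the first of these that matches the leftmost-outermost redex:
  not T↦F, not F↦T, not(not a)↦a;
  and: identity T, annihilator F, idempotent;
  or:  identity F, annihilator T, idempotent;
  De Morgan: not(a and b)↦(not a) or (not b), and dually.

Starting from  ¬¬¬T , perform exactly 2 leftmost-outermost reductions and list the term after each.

Answer: after 2 steps: F

Derivation:
  start: ¬¬¬T
  →1  ¬T
  →2  F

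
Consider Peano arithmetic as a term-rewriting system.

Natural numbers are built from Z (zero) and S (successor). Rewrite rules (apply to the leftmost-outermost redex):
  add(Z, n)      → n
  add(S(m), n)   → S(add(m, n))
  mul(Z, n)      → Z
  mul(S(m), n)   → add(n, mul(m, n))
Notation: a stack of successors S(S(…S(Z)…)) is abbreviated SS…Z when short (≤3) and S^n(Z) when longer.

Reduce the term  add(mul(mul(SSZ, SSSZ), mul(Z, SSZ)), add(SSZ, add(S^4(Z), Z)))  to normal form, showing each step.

  start: add(mul(mul(SSZ, SSSZ), mul(Z, SSZ)), add(SSZ, add(S^4(Z), Z)))
  [1] add(mul(add(SSSZ, mul(SZ, SSSZ)), mul(Z, SSZ)), add(SSZ, add(S^4(Z), Z)))
  [2] add(mul(S(add(SSZ, mul(SZ, SSSZ))), mul(Z, SSZ)), add(SSZ, add(S^4(Z), Z)))
  [3] add(add(mul(Z, SSZ), mul(add(SSZ, mul(SZ, SSSZ)), mul(Z, SSZ))), add(SSZ, add(S^4(Z), Z)))
  [4] add(add(Z, mul(add(SSZ, mul(SZ, SSSZ)), mul(Z, SSZ))), add(SSZ, add(S^4(Z), Z)))
  [5] add(mul(add(SSZ, mul(SZ, SSSZ)), mul(Z, SSZ)), add(SSZ, add(S^4(Z), Z)))
  [6] add(mul(S(add(SZ, mul(SZ, SSSZ))), mul(Z, SSZ)), add(SSZ, add(S^4(Z), Z)))
  [7] add(add(mul(Z, SSZ), mul(add(SZ, mul(SZ, SSSZ)), mul(Z, SSZ))), add(SSZ, add(S^4(Z), Z)))
  [8] add(add(Z, mul(add(SZ, mul(SZ, SSSZ)), mul(Z, SSZ))), add(SSZ, add(S^4(Z), Z)))
  [9] add(mul(add(SZ, mul(SZ, SSSZ)), mul(Z, SSZ)), add(SSZ, add(S^4(Z), Z)))
  [10] add(mul(S(add(Z, mul(SZ, SSSZ))), mul(Z, SSZ)), add(SSZ, add(S^4(Z), Z)))
  [11] add(add(mul(Z, SSZ), mul(add(Z, mul(SZ, SSSZ)), mul(Z, SSZ))), add(SSZ, add(S^4(Z), Z)))
  [12] add(add(Z, mul(add(Z, mul(SZ, SSSZ)), mul(Z, SSZ))), add(SSZ, add(S^4(Z), Z)))
  [13] add(mul(add(Z, mul(SZ, SSSZ)), mul(Z, SSZ)), add(SSZ, add(S^4(Z), Z)))
  [14] add(mul(mul(SZ, SSSZ), mul(Z, SSZ)), add(SSZ, add(S^4(Z), Z)))
  [15] add(mul(add(SSSZ, mul(Z, SSSZ)), mul(Z, SSZ)), add(SSZ, add(S^4(Z), Z)))
  [16] add(mul(S(add(SSZ, mul(Z, SSSZ))), mul(Z, SSZ)), add(SSZ, add(S^4(Z), Z)))
  [17] add(add(mul(Z, SSZ), mul(add(SSZ, mul(Z, SSSZ)), mul(Z, SSZ))), add(SSZ, add(S^4(Z), Z)))
  [18] add(add(Z, mul(add(SSZ, mul(Z, SSSZ)), mul(Z, SSZ))), add(SSZ, add(S^4(Z), Z)))
  [19] add(mul(add(SSZ, mul(Z, SSSZ)), mul(Z, SSZ)), add(SSZ, add(S^4(Z), Z)))
  [20] add(mul(S(add(SZ, mul(Z, SSSZ))), mul(Z, SSZ)), add(SSZ, add(S^4(Z), Z)))
  [21] add(add(mul(Z, SSZ), mul(add(SZ, mul(Z, SSSZ)), mul(Z, SSZ))), add(SSZ, add(S^4(Z), Z)))
  [22] add(add(Z, mul(add(SZ, mul(Z, SSSZ)), mul(Z, SSZ))), add(SSZ, add(S^4(Z), Z)))
  [23] add(mul(add(SZ, mul(Z, SSSZ)), mul(Z, SSZ)), add(SSZ, add(S^4(Z), Z)))
  [24] add(mul(S(add(Z, mul(Z, SSSZ))), mul(Z, SSZ)), add(SSZ, add(S^4(Z), Z)))
  [25] add(add(mul(Z, SSZ), mul(add(Z, mul(Z, SSSZ)), mul(Z, SSZ))), add(SSZ, add(S^4(Z), Z)))
  [26] add(add(Z, mul(add(Z, mul(Z, SSSZ)), mul(Z, SSZ))), add(SSZ, add(S^4(Z), Z)))
  [27] add(mul(add(Z, mul(Z, SSSZ)), mul(Z, SSZ)), add(SSZ, add(S^4(Z), Z)))
  [28] add(mul(mul(Z, SSSZ), mul(Z, SSZ)), add(SSZ, add(S^4(Z), Z)))
  [29] add(mul(Z, mul(Z, SSZ)), add(SSZ, add(S^4(Z), Z)))
  [30] add(Z, add(SSZ, add(S^4(Z), Z)))
  [31] add(SSZ, add(S^4(Z), Z))
  [32] S(add(SZ, add(S^4(Z), Z)))
  [33] S(S(add(Z, add(S^4(Z), Z))))
  [34] S(S(add(S^4(Z), Z)))
  [35] S(S(S(add(SSSZ, Z))))
  [36] S(S(S(S(add(SSZ, Z)))))
  [37] S(S(S(S(S(add(SZ, Z))))))
  [38] S(S(S(S(S(S(add(Z, Z)))))))
  [39] S^6(Z)

Answer: normal form = S^6(Z)  (in 39 steps)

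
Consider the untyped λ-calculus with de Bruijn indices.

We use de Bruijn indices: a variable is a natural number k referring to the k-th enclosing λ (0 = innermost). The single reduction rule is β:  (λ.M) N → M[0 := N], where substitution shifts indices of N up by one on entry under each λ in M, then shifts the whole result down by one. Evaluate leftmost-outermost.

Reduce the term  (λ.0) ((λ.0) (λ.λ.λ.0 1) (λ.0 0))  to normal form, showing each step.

Answer: normal form = λ.λ.0 1  (in 3 steps)

Derivation:
  start: (λ.0) ((λ.0) (λ.λ.λ.0 1) (λ.0 0))
  [1] (λ.0) (λ.λ.λ.0 1) (λ.0 0)
  [2] (λ.λ.λ.0 1) (λ.0 0)
  [3] λ.λ.0 1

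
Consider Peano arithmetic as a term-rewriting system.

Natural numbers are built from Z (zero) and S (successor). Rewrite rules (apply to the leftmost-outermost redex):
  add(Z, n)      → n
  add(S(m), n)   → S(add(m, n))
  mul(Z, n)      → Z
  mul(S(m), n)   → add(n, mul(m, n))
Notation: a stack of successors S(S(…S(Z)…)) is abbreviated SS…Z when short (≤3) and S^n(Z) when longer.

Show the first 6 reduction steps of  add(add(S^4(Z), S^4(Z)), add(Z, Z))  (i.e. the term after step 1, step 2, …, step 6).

  start: add(add(S^4(Z), S^4(Z)), add(Z, Z))
  step 1: add(S(add(SSSZ, S^4(Z))), add(Z, Z))
  step 2: S(add(add(SSSZ, S^4(Z)), add(Z, Z)))
  step 3: S(add(S(add(SSZ, S^4(Z))), add(Z, Z)))
  step 4: S(S(add(add(SSZ, S^4(Z)), add(Z, Z))))
  step 5: S(S(add(S(add(SZ, S^4(Z))), add(Z, Z))))
  step 6: S(S(S(add(add(SZ, S^4(Z)), add(Z, Z)))))

Answer: after 6 steps: S(S(S(add(add(SZ, S^4(Z)), add(Z, Z)))))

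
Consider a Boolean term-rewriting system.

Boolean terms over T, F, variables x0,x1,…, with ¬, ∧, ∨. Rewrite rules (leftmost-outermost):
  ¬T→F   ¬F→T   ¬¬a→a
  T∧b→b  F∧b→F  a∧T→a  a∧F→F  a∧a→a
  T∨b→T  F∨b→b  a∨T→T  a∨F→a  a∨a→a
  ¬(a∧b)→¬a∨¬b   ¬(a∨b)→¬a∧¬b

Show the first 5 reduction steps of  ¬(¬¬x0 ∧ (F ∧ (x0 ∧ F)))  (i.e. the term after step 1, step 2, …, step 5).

Answer: after 5 steps: ¬x0 ∨ T

Working:
  start: ¬(¬¬x0 ∧ (F ∧ (x0 ∧ F)))
  [1] ¬¬¬x0 ∨ ¬(F ∧ (x0 ∧ F))
  [2] ¬x0 ∨ ¬(F ∧ (x0 ∧ F))
  [3] ¬x0 ∨ (¬F ∨ ¬(x0 ∧ F))
  [4] ¬x0 ∨ (T ∨ ¬(x0 ∧ F))
  [5] ¬x0 ∨ T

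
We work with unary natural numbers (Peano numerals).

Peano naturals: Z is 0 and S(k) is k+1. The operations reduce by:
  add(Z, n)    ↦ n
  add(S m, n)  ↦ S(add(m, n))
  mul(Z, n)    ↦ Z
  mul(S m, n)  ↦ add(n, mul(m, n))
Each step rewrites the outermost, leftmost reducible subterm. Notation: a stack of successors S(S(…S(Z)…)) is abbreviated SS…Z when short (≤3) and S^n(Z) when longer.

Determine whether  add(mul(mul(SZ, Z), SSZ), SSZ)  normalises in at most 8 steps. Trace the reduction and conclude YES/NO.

  start: add(mul(mul(SZ, Z), SSZ), SSZ)
  →1  add(mul(add(Z, mul(Z, Z)), SSZ), SSZ)
  →2  add(mul(mul(Z, Z), SSZ), SSZ)
  →3  add(mul(Z, SSZ), SSZ)
  →4  add(Z, SSZ)
  →5  SSZ

Answer: YES — reaches normal form SSZ in 5 ≤ 8 steps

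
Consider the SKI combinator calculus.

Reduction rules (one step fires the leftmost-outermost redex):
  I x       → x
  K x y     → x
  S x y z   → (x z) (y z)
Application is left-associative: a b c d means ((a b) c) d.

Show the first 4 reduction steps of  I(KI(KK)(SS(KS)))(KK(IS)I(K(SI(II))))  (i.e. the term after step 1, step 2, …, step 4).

  start: I(KI(KK)(SS(KS)))(KK(IS)I(K(SI(II))))
  [1] KI(KK)(SS(KS))(KK(IS)I(K(SI(II))))
  [2] I(SS(KS))(KK(IS)I(K(SI(II))))
  [3] SS(KS)(KK(IS)I(K(SI(II))))
  [4] S(KK(IS)I(K(SI(II))))(KS(KK(IS)I(K(SI(II)))))

Answer: after 4 steps: S(KK(IS)I(K(SI(II))))(KS(KK(IS)I(K(SI(II)))))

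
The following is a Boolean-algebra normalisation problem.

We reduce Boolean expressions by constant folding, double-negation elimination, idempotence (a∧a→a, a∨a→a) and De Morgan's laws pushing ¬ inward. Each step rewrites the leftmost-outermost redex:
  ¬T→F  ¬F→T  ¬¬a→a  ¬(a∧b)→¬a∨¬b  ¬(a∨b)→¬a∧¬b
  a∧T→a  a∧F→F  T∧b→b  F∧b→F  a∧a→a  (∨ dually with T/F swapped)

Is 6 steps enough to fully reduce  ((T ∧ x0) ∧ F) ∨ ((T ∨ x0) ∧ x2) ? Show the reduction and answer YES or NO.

  start: ((T ∧ x0) ∧ F) ∨ ((T ∨ x0) ∧ x2)
  step 1: F ∨ ((T ∨ x0) ∧ x2)
  step 2: (T ∨ x0) ∧ x2
  step 3: T ∧ x2
  step 4: x2

Answer: YES — reaches normal form x2 in 4 ≤ 6 steps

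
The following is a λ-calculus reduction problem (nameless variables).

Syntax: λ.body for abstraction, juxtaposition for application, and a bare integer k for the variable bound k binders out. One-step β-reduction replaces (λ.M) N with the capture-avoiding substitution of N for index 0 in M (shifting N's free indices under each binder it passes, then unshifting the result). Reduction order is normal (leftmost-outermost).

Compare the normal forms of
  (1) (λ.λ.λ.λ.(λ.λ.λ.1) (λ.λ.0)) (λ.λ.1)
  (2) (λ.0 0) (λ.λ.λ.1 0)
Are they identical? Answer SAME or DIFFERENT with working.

Answer: DIFFERENT — A ⇓ λ.λ.λ.λ.λ.1, B ⇓ λ.λ.1 0

Derivation:
Term A:
  start: (λ.λ.λ.λ.(λ.λ.λ.1) (λ.λ.0)) (λ.λ.1)
  [1] λ.λ.λ.(λ.λ.λ.1) (λ.λ.0)
  [2] λ.λ.λ.λ.λ.1

Term B:
  start: (λ.0 0) (λ.λ.λ.1 0)
  [1] (λ.λ.λ.1 0) (λ.λ.λ.1 0)
  [2] λ.λ.1 0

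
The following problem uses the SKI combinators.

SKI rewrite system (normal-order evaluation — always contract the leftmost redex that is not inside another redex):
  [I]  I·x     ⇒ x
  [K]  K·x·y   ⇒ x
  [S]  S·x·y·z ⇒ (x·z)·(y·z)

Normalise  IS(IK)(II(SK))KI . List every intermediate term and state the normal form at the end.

Answer: normal form = KI  (in 4 steps)

Reduction:
  start: IS(IK)(II(SK))KI
  [1] S(IK)(II(SK))KI
  [2] IKK(II(SK)K)I
  [3] KK(II(SK)K)I
  [4] KI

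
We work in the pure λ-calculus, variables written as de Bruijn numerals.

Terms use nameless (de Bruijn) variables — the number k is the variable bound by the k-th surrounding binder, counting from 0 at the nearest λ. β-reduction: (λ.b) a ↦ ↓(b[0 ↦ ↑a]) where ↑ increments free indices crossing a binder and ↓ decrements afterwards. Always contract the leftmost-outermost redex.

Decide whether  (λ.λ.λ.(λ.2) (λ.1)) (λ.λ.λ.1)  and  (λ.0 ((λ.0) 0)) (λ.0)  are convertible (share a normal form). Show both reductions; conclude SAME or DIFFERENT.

Answer: DIFFERENT — A ⇓ λ.λ.1, B ⇓ λ.0

Reduction:
Term A:
  start: (λ.λ.λ.(λ.2) (λ.1)) (λ.λ.λ.1)
  [1] λ.λ.(λ.2) (λ.1)
  [2] λ.λ.1

Term B:
  start: (λ.0 ((λ.0) 0)) (λ.0)
  [1] (λ.0) ((λ.0) (λ.0))
  [2] (λ.0) (λ.0)
  [3] λ.0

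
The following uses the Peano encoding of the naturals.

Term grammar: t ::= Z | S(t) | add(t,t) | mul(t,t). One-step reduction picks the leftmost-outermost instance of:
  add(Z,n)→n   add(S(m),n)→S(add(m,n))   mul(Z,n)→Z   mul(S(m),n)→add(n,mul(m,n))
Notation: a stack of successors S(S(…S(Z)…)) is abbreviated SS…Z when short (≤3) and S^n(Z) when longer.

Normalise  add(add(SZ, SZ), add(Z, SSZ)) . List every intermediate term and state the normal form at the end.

  start: add(add(SZ, SZ), add(Z, SSZ))
  step 1: add(S(add(Z, SZ)), add(Z, SSZ))
  step 2: S(add(add(Z, SZ), add(Z, SSZ)))
  step 3: S(add(SZ, add(Z, SSZ)))
  step 4: S(S(add(Z, add(Z, SSZ))))
  step 5: S(S(add(Z, SSZ)))
  step 6: S^4(Z)

Answer: normal form = S^4(Z)  (in 6 steps)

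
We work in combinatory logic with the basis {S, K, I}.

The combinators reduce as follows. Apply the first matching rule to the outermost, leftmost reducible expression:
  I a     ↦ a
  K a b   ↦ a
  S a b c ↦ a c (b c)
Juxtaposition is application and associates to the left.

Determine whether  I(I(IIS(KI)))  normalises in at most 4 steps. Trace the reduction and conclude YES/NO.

Answer: YES — reaches normal form S(KI) in 4 ≤ 4 steps

Derivation:
  start: I(I(IIS(KI)))
  step 1: I(IIS(KI))
  step 2: IIS(KI)
  step 3: IS(KI)
  step 4: S(KI)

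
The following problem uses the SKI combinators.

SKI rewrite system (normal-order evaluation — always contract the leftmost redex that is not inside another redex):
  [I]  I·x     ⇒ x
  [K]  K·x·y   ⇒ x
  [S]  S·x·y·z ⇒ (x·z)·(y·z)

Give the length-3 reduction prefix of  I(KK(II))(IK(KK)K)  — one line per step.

Answer: after 3 steps: K(K(KK)K)

Working:
  start: I(KK(II))(IK(KK)K)
  step 1: KK(II)(IK(KK)K)
  step 2: K(IK(KK)K)
  step 3: K(K(KK)K)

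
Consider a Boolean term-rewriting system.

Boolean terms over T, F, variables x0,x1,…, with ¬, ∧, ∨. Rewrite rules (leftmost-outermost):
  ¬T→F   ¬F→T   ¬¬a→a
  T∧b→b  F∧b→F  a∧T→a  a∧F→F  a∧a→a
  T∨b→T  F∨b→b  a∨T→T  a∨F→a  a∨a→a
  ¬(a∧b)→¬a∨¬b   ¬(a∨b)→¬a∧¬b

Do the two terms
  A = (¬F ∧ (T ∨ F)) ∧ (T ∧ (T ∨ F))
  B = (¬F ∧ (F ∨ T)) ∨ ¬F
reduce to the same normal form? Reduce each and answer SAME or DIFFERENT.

Term A:
  start: (¬F ∧ (T ∨ F)) ∧ (T ∧ (T ∨ F))
  →1  (T ∧ (T ∨ F)) ∧ (T ∧ (T ∨ F))
  →2  T ∧ (T ∨ F)
  →3  T ∨ F
  →4  T

Term B:
  start: (¬F ∧ (F ∨ T)) ∨ ¬F
  →1  (T ∧ (F ∨ T)) ∨ ¬F
  →2  (F ∨ T) ∨ ¬F
  →3  T ∨ ¬F
  →4  T

Answer: SAME — A ⇓ T, B ⇓ T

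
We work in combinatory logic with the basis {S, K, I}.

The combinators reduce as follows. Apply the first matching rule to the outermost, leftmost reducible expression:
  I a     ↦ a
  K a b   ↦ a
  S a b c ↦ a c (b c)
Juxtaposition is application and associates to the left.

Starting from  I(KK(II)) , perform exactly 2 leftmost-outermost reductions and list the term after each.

  start: I(KK(II))
  step 1: KK(II)
  step 2: K

Answer: after 2 steps: K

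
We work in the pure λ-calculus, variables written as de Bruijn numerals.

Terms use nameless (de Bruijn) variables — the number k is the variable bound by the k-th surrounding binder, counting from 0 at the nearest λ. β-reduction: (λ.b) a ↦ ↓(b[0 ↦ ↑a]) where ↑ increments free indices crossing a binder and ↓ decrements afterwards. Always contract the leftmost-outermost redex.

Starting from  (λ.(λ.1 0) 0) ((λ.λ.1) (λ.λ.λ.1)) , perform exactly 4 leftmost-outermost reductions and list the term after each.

  start: (λ.(λ.1 0) 0) ((λ.λ.1) (λ.λ.λ.1))
  →1  (λ.(λ.λ.1) (λ.λ.λ.1) 0) ((λ.λ.1) (λ.λ.λ.1))
  →2  (λ.λ.1) (λ.λ.λ.1) ((λ.λ.1) (λ.λ.λ.1))
  →3  (λ.λ.λ.λ.1) ((λ.λ.1) (λ.λ.λ.1))
  →4  λ.λ.λ.1

Answer: after 4 steps: λ.λ.λ.1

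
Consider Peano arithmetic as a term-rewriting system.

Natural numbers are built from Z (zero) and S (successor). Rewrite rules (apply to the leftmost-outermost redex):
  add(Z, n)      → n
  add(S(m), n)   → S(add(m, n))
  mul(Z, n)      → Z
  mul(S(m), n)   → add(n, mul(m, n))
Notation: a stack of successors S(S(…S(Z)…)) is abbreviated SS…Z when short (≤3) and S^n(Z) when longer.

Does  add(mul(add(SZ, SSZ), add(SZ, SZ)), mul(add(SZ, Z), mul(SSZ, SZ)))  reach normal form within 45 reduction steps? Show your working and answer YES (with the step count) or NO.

Answer: YES — reaches normal form S^8(Z) in 42 ≤ 45 steps

Derivation:
  start: add(mul(add(SZ, SSZ), add(SZ, SZ)), mul(add(SZ, Z), mul(SSZ, SZ)))
  →1  add(mul(S(add(Z, SSZ)), add(SZ, SZ)), mul(add(SZ, Z), mul(SSZ, SZ)))
  →2  add(add(add(SZ, SZ), mul(add(Z, SSZ), add(SZ, SZ))), mul(add(SZ, Z), mul(SSZ, SZ)))
  →3  add(add(S(add(Z, SZ)), mul(add(Z, SSZ), add(SZ, SZ))), mul(add(SZ, Z), mul(SSZ, SZ)))
  →4  add(S(add(add(Z, SZ), mul(add(Z, SSZ), add(SZ, SZ)))), mul(add(SZ, Z), mul(SSZ, SZ)))
  →5  S(add(add(add(Z, SZ), mul(add(Z, SSZ), add(SZ, SZ))), mul(add(SZ, Z), mul(SSZ, SZ))))
  →6  S(add(add(SZ, mul(add(Z, SSZ), add(SZ, SZ))), mul(add(SZ, Z), mul(SSZ, SZ))))
  →7  S(add(S(add(Z, mul(add(Z, SSZ), add(SZ, SZ)))), mul(add(SZ, Z), mul(SSZ, SZ))))
  →8  S(S(add(add(Z, mul(add(Z, SSZ), add(SZ, SZ))), mul(add(SZ, Z), mul(SSZ, SZ)))))
  →9  S(S(add(mul(add(Z, SSZ), add(SZ, SZ)), mul(add(SZ, Z), mul(SSZ, SZ)))))
  →10  S(S(add(mul(SSZ, add(SZ, SZ)), mul(add(SZ, Z), mul(SSZ, SZ)))))
  →11  S(S(add(add(add(SZ, SZ), mul(SZ, add(SZ, SZ))), mul(add(SZ, Z), mul(SSZ, SZ)))))
  →12  S(S(add(add(S(add(Z, SZ)), mul(SZ, add(SZ, SZ))), mul(add(SZ, Z), mul(SSZ, SZ)))))
  →13  S(S(add(S(add(add(Z, SZ), mul(SZ, add(SZ, SZ)))), mul(add(SZ, Z), mul(SSZ, SZ)))))
  →14  S(S(S(add(add(add(Z, SZ), mul(SZ, add(SZ, SZ))), mul(add(SZ, Z), mul(SSZ, SZ))))))
  →15  S(S(S(add(add(SZ, mul(SZ, add(SZ, SZ))), mul(add(SZ, Z), mul(SSZ, SZ))))))
  →16  S(S(S(add(S(add(Z, mul(SZ, add(SZ, SZ)))), mul(add(SZ, Z), mul(SSZ, SZ))))))
  →17  S(S(S(S(add(add(Z, mul(SZ, add(SZ, SZ))), mul(add(SZ, Z), mul(SSZ, SZ)))))))
  →18  S(S(S(S(add(mul(SZ, add(SZ, SZ)), mul(add(SZ, Z), mul(SSZ, SZ)))))))
  →19  S(S(S(S(add(add(add(SZ, SZ), mul(Z, add(SZ, SZ))), mul(add(SZ, Z), mul(SSZ, SZ)))))))
  →20  S(S(S(S(add(add(S(add(Z, SZ)), mul(Z, add(SZ, SZ))), mul(add(SZ, Z), mul(SSZ, SZ)))))))
  →21  S(S(S(S(add(S(add(add(Z, SZ), mul(Z, add(SZ, SZ)))), mul(add(SZ, Z), mul(SSZ, SZ)))))))
  →22  S(S(S(S(S(add(add(add(Z, SZ), mul(Z, add(SZ, SZ))), mul(add(SZ, Z), mul(SSZ, SZ))))))))
  →23  S(S(S(S(S(add(add(SZ, mul(Z, add(SZ, SZ))), mul(add(SZ, Z), mul(SSZ, SZ))))))))
  →24  S(S(S(S(S(add(S(add(Z, mul(Z, add(SZ, SZ)))), mul(add(SZ, Z), mul(SSZ, SZ))))))))
  →25  S(S(S(S(S(S(add(add(Z, mul(Z, add(SZ, SZ))), mul(add(SZ, Z), mul(SSZ, SZ)))))))))
  →26  S(S(S(S(S(S(add(mul(Z, add(SZ, SZ)), mul(add(SZ, Z), mul(SSZ, SZ)))))))))
  →27  S(S(S(S(S(S(add(Z, mul(add(SZ, Z), mul(SSZ, SZ)))))))))
  →28  S(S(S(S(S(S(mul(add(SZ, Z), mul(SSZ, SZ))))))))
  →29  S(S(S(S(S(S(mul(S(add(Z, Z)), mul(SSZ, SZ))))))))
  →30  S(S(S(S(S(S(add(mul(SSZ, SZ), mul(add(Z, Z), mul(SSZ, SZ)))))))))
  →31  S(S(S(S(S(S(add(add(SZ, mul(SZ, SZ)), mul(add(Z, Z), mul(SSZ, SZ)))))))))
  →32  S(S(S(S(S(S(add(S(add(Z, mul(SZ, SZ))), mul(add(Z, Z), mul(SSZ, SZ)))))))))
  →33  S(S(S(S(S(S(S(add(add(Z, mul(SZ, SZ)), mul(add(Z, Z), mul(SSZ, SZ))))))))))
  →34  S(S(S(S(S(S(S(add(mul(SZ, SZ), mul(add(Z, Z), mul(SSZ, SZ))))))))))
  →35  S(S(S(S(S(S(S(add(add(SZ, mul(Z, SZ)), mul(add(Z, Z), mul(SSZ, SZ))))))))))
  →36  S(S(S(S(S(S(S(add(S(add(Z, mul(Z, SZ))), mul(add(Z, Z), mul(SSZ, SZ))))))))))
  →37  S(S(S(S(S(S(S(S(add(add(Z, mul(Z, SZ)), mul(add(Z, Z), mul(SSZ, SZ)))))))))))
  →38  S(S(S(S(S(S(S(S(add(mul(Z, SZ), mul(add(Z, Z), mul(SSZ, SZ)))))))))))
  →39  S(S(S(S(S(S(S(S(add(Z, mul(add(Z, Z), mul(SSZ, SZ)))))))))))
  →40  S(S(S(S(S(S(S(S(mul(add(Z, Z), mul(SSZ, SZ))))))))))
  →41  S(S(S(S(S(S(S(S(mul(Z, mul(SSZ, SZ))))))))))
  →42  S^8(Z)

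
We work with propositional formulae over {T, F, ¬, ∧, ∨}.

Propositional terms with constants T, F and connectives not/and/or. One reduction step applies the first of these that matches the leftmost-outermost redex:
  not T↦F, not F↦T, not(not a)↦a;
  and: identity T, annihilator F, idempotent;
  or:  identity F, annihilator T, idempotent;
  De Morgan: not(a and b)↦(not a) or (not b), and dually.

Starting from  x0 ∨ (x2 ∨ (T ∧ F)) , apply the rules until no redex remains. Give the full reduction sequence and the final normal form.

Answer: normal form = x0 ∨ x2  (in 2 steps)

Derivation:
  start: x0 ∨ (x2 ∨ (T ∧ F))
  [1] x0 ∨ (x2 ∨ F)
  [2] x0 ∨ x2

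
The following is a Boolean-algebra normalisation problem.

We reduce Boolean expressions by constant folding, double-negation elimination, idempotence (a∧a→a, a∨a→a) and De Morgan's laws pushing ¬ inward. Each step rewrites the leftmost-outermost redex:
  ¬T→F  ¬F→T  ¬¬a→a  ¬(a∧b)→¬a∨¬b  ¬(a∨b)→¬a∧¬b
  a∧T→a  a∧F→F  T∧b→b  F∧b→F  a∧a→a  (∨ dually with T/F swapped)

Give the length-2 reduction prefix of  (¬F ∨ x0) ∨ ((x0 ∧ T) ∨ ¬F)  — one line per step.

Answer: after 2 steps: T ∨ ((x0 ∧ T) ∨ ¬F)

Working:
  start: (¬F ∨ x0) ∨ ((x0 ∧ T) ∨ ¬F)
  step 1: (T ∨ x0) ∨ ((x0 ∧ T) ∨ ¬F)
  step 2: T ∨ ((x0 ∧ T) ∨ ¬F)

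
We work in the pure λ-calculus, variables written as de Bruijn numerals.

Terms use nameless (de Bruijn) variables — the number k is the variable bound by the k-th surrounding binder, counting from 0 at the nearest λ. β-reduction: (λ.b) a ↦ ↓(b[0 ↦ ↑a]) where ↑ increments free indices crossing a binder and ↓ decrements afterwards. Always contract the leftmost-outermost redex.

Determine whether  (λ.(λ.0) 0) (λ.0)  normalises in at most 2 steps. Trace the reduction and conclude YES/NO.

Answer: YES — reaches normal form λ.0 in 2 ≤ 2 steps

Working:
  start: (λ.(λ.0) 0) (λ.0)
  →1  (λ.0) (λ.0)
  →2  λ.0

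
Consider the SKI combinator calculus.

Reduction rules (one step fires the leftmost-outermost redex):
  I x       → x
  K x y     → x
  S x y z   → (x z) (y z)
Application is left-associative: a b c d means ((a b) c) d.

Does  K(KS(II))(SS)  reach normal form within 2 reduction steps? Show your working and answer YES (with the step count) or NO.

  start: K(KS(II))(SS)
  step 1: KS(II)
  step 2: S

Answer: YES — reaches normal form S in 2 ≤ 2 steps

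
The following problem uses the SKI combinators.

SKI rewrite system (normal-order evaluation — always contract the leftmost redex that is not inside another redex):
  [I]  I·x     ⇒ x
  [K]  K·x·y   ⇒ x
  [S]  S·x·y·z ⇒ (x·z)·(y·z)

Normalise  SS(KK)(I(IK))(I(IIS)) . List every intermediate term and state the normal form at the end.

Answer: normal form = S  (in 8 steps)

Derivation:
  start: SS(KK)(I(IK))(I(IIS))
  →1  S(I(IK))(KK(I(IK)))(I(IIS))
  →2  I(IK)(I(IIS))(KK(I(IK))(I(IIS)))
  →3  IK(I(IIS))(KK(I(IK))(I(IIS)))
  →4  K(I(IIS))(KK(I(IK))(I(IIS)))
  →5  I(IIS)
  →6  IIS
  →7  IS
  →8  S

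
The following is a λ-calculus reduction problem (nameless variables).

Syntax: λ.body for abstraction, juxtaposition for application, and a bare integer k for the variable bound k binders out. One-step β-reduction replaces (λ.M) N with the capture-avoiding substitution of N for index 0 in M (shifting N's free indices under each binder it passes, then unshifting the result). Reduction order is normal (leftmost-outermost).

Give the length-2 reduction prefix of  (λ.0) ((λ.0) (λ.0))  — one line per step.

Answer: after 2 steps: λ.0

Reduction:
  start: (λ.0) ((λ.0) (λ.0))
  →1  (λ.0) (λ.0)
  →2  λ.0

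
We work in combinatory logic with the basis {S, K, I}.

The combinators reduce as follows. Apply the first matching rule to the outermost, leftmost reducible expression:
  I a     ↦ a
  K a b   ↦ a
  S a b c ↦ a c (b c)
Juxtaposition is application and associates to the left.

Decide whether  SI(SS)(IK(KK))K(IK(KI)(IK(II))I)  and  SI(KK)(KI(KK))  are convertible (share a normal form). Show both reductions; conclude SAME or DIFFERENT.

Term A:
  start: SI(SS)(IK(KK))K(IK(KI)(IK(II))I)
  [1] I(IK(KK))(SS(IK(KK)))K(IK(KI)(IK(II))I)
  [2] IK(KK)(SS(IK(KK)))K(IK(KI)(IK(II))I)
  [3] K(KK)(SS(IK(KK)))K(IK(KI)(IK(II))I)
  [4] KKK(IK(KI)(IK(II))I)
  [5] K(IK(KI)(IK(II))I)
  [6] K(K(KI)(IK(II))I)
  [7] K(KII)
  [8] KI

Term B:
  start: SI(KK)(KI(KK))
  [1] I(KI(KK))(KK(KI(KK)))
  [2] KI(KK)(KK(KI(KK)))
  [3] I(KK(KI(KK)))
  [4] KK(KI(KK))
  [5] K

Answer: DIFFERENT — A ⇓ KI, B ⇓ K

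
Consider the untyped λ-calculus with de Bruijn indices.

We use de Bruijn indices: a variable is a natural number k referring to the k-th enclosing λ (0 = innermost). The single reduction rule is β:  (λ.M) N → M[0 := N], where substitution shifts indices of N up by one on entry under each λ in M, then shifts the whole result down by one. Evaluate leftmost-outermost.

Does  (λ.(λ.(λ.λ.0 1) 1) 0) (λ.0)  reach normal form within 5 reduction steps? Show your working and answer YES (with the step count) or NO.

  start: (λ.(λ.(λ.λ.0 1) 1) 0) (λ.0)
  [1] (λ.(λ.λ.0 1) (λ.0)) (λ.0)
  [2] (λ.λ.0 1) (λ.0)
  [3] λ.0 (λ.0)

Answer: YES — reaches normal form λ.0 (λ.0) in 3 ≤ 5 steps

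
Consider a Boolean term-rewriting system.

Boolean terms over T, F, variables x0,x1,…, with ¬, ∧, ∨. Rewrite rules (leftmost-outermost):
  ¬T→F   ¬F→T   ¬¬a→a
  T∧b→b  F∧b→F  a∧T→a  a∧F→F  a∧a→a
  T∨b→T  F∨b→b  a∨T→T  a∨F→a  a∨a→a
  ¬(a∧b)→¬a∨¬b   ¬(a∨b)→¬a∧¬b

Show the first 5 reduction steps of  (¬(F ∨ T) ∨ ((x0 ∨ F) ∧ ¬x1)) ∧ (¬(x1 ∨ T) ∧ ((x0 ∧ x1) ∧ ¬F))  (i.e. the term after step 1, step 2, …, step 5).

Answer: after 5 steps: ((x0 ∨ F) ∧ ¬x1) ∧ (¬(x1 ∨ T) ∧ ((x0 ∧ x1) ∧ ¬F))

Working:
  start: (¬(F ∨ T) ∨ ((x0 ∨ F) ∧ ¬x1)) ∧ (¬(x1 ∨ T) ∧ ((x0 ∧ x1) ∧ ¬F))
  [1] ((¬F ∧ ¬T) ∨ ((x0 ∨ F) ∧ ¬x1)) ∧ (¬(x1 ∨ T) ∧ ((x0 ∧ x1) ∧ ¬F))
  [2] ((T ∧ ¬T) ∨ ((x0 ∨ F) ∧ ¬x1)) ∧ (¬(x1 ∨ T) ∧ ((x0 ∧ x1) ∧ ¬F))
  [3] (¬T ∨ ((x0 ∨ F) ∧ ¬x1)) ∧ (¬(x1 ∨ T) ∧ ((x0 ∧ x1) ∧ ¬F))
  [4] (F ∨ ((x0 ∨ F) ∧ ¬x1)) ∧ (¬(x1 ∨ T) ∧ ((x0 ∧ x1) ∧ ¬F))
  [5] ((x0 ∨ F) ∧ ¬x1) ∧ (¬(x1 ∨ T) ∧ ((x0 ∧ x1) ∧ ¬F))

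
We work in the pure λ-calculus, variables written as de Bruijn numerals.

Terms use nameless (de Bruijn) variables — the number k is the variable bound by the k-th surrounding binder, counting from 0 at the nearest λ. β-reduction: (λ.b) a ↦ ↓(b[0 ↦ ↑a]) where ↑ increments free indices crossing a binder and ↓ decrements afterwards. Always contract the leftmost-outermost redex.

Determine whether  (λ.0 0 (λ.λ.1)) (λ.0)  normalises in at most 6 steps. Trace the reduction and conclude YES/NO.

  start: (λ.0 0 (λ.λ.1)) (λ.0)
  [1] (λ.0) (λ.0) (λ.λ.1)
  [2] (λ.0) (λ.λ.1)
  [3] λ.λ.1

Answer: YES — reaches normal form λ.λ.1 in 3 ≤ 6 steps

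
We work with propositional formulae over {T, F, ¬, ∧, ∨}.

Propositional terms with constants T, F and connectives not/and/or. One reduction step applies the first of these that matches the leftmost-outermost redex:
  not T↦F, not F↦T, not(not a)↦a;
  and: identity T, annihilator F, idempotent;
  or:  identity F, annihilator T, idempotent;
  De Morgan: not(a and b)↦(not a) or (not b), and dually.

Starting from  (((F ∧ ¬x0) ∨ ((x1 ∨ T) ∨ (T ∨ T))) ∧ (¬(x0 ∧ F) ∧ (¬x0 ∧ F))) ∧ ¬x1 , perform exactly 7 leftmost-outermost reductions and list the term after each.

Answer: after 7 steps: ((¬x0 ∨ T) ∧ (¬x0 ∧ F)) ∧ ¬x1

Reduction:
  start: (((F ∧ ¬x0) ∨ ((x1 ∨ T) ∨ (T ∨ T))) ∧ (¬(x0 ∧ F) ∧ (¬x0 ∧ F))) ∧ ¬x1
  step 1: ((F ∨ ((x1 ∨ T) ∨ (T ∨ T))) ∧ (¬(x0 ∧ F) ∧ (¬x0 ∧ F))) ∧ ¬x1
  step 2: (((x1 ∨ T) ∨ (T ∨ T)) ∧ (¬(x0 ∧ F) ∧ (¬x0 ∧ F))) ∧ ¬x1
  step 3: ((T ∨ (T ∨ T)) ∧ (¬(x0 ∧ F) ∧ (¬x0 ∧ F))) ∧ ¬x1
  step 4: (T ∧ (¬(x0 ∧ F) ∧ (¬x0 ∧ F))) ∧ ¬x1
  step 5: (¬(x0 ∧ F) ∧ (¬x0 ∧ F)) ∧ ¬x1
  step 6: ((¬x0 ∨ ¬F) ∧ (¬x0 ∧ F)) ∧ ¬x1
  step 7: ((¬x0 ∨ T) ∧ (¬x0 ∧ F)) ∧ ¬x1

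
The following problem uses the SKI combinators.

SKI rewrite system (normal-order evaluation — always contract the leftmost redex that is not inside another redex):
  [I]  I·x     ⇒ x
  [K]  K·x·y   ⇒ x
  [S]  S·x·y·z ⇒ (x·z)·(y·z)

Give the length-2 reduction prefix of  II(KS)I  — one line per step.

Answer: after 2 steps: KSI

Derivation:
  start: II(KS)I
  [1] I(KS)I
  [2] KSI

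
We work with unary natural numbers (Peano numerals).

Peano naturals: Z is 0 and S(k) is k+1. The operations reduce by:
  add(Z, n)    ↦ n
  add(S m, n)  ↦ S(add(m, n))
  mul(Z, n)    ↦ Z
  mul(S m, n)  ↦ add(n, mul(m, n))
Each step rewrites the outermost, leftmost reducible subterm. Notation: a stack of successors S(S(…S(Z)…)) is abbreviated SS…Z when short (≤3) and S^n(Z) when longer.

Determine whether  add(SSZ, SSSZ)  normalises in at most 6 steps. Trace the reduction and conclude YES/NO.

  start: add(SSZ, SSSZ)
  [1] S(add(SZ, SSSZ))
  [2] S(S(add(Z, SSSZ)))
  [3] S^5(Z)

Answer: YES — reaches normal form S^5(Z) in 3 ≤ 6 steps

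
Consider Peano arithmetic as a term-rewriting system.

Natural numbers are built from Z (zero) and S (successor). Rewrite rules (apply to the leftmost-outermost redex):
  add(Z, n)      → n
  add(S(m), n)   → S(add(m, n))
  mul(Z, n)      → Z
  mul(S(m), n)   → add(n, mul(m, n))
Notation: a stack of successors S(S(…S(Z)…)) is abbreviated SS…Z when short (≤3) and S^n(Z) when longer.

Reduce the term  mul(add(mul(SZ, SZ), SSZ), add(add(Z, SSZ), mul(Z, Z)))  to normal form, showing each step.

  start: mul(add(mul(SZ, SZ), SSZ), add(add(Z, SSZ), mul(Z, Z)))
  step 1: mul(add(add(SZ, mul(Z, SZ)), SSZ), add(add(Z, SSZ), mul(Z, Z)))
  step 2: mul(add(S(add(Z, mul(Z, SZ))), SSZ), add(add(Z, SSZ), mul(Z, Z)))
  step 3: mul(S(add(add(Z, mul(Z, SZ)), SSZ)), add(add(Z, SSZ), mul(Z, Z)))
  step 4: add(add(add(Z, SSZ), mul(Z, Z)), mul(add(add(Z, mul(Z, SZ)), SSZ), add(add(Z, SSZ), mul(Z, Z))))
  step 5: add(add(SSZ, mul(Z, Z)), mul(add(add(Z, mul(Z, SZ)), SSZ), add(add(Z, SSZ), mul(Z, Z))))
  step 6: add(S(add(SZ, mul(Z, Z))), mul(add(add(Z, mul(Z, SZ)), SSZ), add(add(Z, SSZ), mul(Z, Z))))
  step 7: S(add(add(SZ, mul(Z, Z)), mul(add(add(Z, mul(Z, SZ)), SSZ), add(add(Z, SSZ), mul(Z, Z)))))
  step 8: S(add(S(add(Z, mul(Z, Z))), mul(add(add(Z, mul(Z, SZ)), SSZ), add(add(Z, SSZ), mul(Z, Z)))))
  step 9: S(S(add(add(Z, mul(Z, Z)), mul(add(add(Z, mul(Z, SZ)), SSZ), add(add(Z, SSZ), mul(Z, Z))))))
  step 10: S(S(add(mul(Z, Z), mul(add(add(Z, mul(Z, SZ)), SSZ), add(add(Z, SSZ), mul(Z, Z))))))
  step 11: S(S(add(Z, mul(add(add(Z, mul(Z, SZ)), SSZ), add(add(Z, SSZ), mul(Z, Z))))))
  step 12: S(S(mul(add(add(Z, mul(Z, SZ)), SSZ), add(add(Z, SSZ), mul(Z, Z)))))
  step 13: S(S(mul(add(mul(Z, SZ), SSZ), add(add(Z, SSZ), mul(Z, Z)))))
  step 14: S(S(mul(add(Z, SSZ), add(add(Z, SSZ), mul(Z, Z)))))
  step 15: S(S(mul(SSZ, add(add(Z, SSZ), mul(Z, Z)))))
  step 16: S(S(add(add(add(Z, SSZ), mul(Z, Z)), mul(SZ, add(add(Z, SSZ), mul(Z, Z))))))
  step 17: S(S(add(add(SSZ, mul(Z, Z)), mul(SZ, add(add(Z, SSZ), mul(Z, Z))))))
  step 18: S(S(add(S(add(SZ, mul(Z, Z))), mul(SZ, add(add(Z, SSZ), mul(Z, Z))))))
  step 19: S(S(S(add(add(SZ, mul(Z, Z)), mul(SZ, add(add(Z, SSZ), mul(Z, Z)))))))
  step 20: S(S(S(add(S(add(Z, mul(Z, Z))), mul(SZ, add(add(Z, SSZ), mul(Z, Z)))))))
  step 21: S(S(S(S(add(add(Z, mul(Z, Z)), mul(SZ, add(add(Z, SSZ), mul(Z, Z))))))))
  step 22: S(S(S(S(add(mul(Z, Z), mul(SZ, add(add(Z, SSZ), mul(Z, Z))))))))
  step 23: S(S(S(S(add(Z, mul(SZ, add(add(Z, SSZ), mul(Z, Z))))))))
  step 24: S(S(S(S(mul(SZ, add(add(Z, SSZ), mul(Z, Z)))))))
  step 25: S(S(S(S(add(add(add(Z, SSZ), mul(Z, Z)), mul(Z, add(add(Z, SSZ), mul(Z, Z))))))))
  step 26: S(S(S(S(add(add(SSZ, mul(Z, Z)), mul(Z, add(add(Z, SSZ), mul(Z, Z))))))))
  step 27: S(S(S(S(add(S(add(SZ, mul(Z, Z))), mul(Z, add(add(Z, SSZ), mul(Z, Z))))))))
  step 28: S(S(S(S(S(add(add(SZ, mul(Z, Z)), mul(Z, add(add(Z, SSZ), mul(Z, Z)))))))))
  step 29: S(S(S(S(S(add(S(add(Z, mul(Z, Z))), mul(Z, add(add(Z, SSZ), mul(Z, Z)))))))))
  step 30: S(S(S(S(S(S(add(add(Z, mul(Z, Z)), mul(Z, add(add(Z, SSZ), mul(Z, Z))))))))))
  step 31: S(S(S(S(S(S(add(mul(Z, Z), mul(Z, add(add(Z, SSZ), mul(Z, Z))))))))))
  step 32: S(S(S(S(S(S(add(Z, mul(Z, add(add(Z, SSZ), mul(Z, Z))))))))))
  step 33: S(S(S(S(S(S(mul(Z, add(add(Z, SSZ), mul(Z, Z)))))))))
  step 34: S^6(Z)

Answer: normal form = S^6(Z)  (in 34 steps)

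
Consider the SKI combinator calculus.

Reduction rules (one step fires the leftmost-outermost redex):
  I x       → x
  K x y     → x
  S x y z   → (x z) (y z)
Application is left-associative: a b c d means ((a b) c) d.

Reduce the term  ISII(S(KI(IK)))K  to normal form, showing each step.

  start: ISII(S(KI(IK)))K
  step 1: SII(S(KI(IK)))K
  step 2: I(S(KI(IK)))(I(S(KI(IK))))K
  step 3: S(KI(IK))(I(S(KI(IK))))K
  step 4: KI(IK)K(I(S(KI(IK)))K)
  step 5: IK(I(S(KI(IK)))K)
  step 6: K(I(S(KI(IK)))K)
  step 7: K(S(KI(IK))K)
  step 8: K(SIK)

Answer: normal form = K(SIK)  (in 8 steps)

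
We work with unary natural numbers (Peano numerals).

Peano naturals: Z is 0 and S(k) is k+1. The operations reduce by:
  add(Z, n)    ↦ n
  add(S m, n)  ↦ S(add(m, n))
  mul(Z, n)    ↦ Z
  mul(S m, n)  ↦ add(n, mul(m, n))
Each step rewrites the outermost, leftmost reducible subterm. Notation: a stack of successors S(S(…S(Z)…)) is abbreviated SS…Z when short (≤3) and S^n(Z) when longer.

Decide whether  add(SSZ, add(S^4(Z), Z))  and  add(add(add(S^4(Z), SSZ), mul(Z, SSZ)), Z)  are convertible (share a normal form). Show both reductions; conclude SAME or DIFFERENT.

Term A:
  start: add(SSZ, add(S^4(Z), Z))
  →1  S(add(SZ, add(S^4(Z), Z)))
  →2  S(S(add(Z, add(S^4(Z), Z))))
  →3  S(S(add(S^4(Z), Z)))
  →4  S(S(S(add(SSSZ, Z))))
  →5  S(S(S(S(add(SSZ, Z)))))
  →6  S(S(S(S(S(add(SZ, Z))))))
  →7  S(S(S(S(S(S(add(Z, Z)))))))
  →8  S^6(Z)

Term B:
  start: add(add(add(S^4(Z), SSZ), mul(Z, SSZ)), Z)
  →1  add(add(S(add(SSSZ, SSZ)), mul(Z, SSZ)), Z)
  →2  add(S(add(add(SSSZ, SSZ), mul(Z, SSZ))), Z)
  →3  S(add(add(add(SSSZ, SSZ), mul(Z, SSZ)), Z))
  →4  S(add(add(S(add(SSZ, SSZ)), mul(Z, SSZ)), Z))
  →5  S(add(S(add(add(SSZ, SSZ), mul(Z, SSZ))), Z))
  →6  S(S(add(add(add(SSZ, SSZ), mul(Z, SSZ)), Z)))
  →7  S(S(add(add(S(add(SZ, SSZ)), mul(Z, SSZ)), Z)))
  →8  S(S(add(S(add(add(SZ, SSZ), mul(Z, SSZ))), Z)))
  →9  S(S(S(add(add(add(SZ, SSZ), mul(Z, SSZ)), Z))))
  →10  S(S(S(add(add(S(add(Z, SSZ)), mul(Z, SSZ)), Z))))
  →11  S(S(S(add(S(add(add(Z, SSZ), mul(Z, SSZ))), Z))))
  →12  S(S(S(S(add(add(add(Z, SSZ), mul(Z, SSZ)), Z)))))
  →13  S(S(S(S(add(add(SSZ, mul(Z, SSZ)), Z)))))
  →14  S(S(S(S(add(S(add(SZ, mul(Z, SSZ))), Z)))))
  →15  S(S(S(S(S(add(add(SZ, mul(Z, SSZ)), Z))))))
  →16  S(S(S(S(S(add(S(add(Z, mul(Z, SSZ))), Z))))))
  →17  S(S(S(S(S(S(add(add(Z, mul(Z, SSZ)), Z)))))))
  →18  S(S(S(S(S(S(add(mul(Z, SSZ), Z)))))))
  →19  S(S(S(S(S(S(add(Z, Z)))))))
  →20  S^6(Z)

Answer: SAME — A ⇓ S^6(Z), B ⇓ S^6(Z)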